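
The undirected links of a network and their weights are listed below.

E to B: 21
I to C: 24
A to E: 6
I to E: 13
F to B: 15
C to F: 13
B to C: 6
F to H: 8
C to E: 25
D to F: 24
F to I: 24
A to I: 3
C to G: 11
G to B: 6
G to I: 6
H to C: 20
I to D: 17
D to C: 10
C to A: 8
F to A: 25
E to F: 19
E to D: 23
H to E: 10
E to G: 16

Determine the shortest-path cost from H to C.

20

Compare a few routes:
H - E - A - C: 10+6+8 = 24
H - F - C: 8+13 = 21
H - C: 20 = 20
The minimum is 20 via H - C.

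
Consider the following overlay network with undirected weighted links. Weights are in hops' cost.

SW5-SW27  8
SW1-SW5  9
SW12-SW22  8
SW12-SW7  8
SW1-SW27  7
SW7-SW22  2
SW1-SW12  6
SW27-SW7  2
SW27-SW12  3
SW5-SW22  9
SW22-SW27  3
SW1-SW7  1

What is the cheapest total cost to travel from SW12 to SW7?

5 hops' cost

Compare a few routes:
SW12 → SW1 → SW7: 6+1 = 7
SW12 → SW27 → SW22 → SW7: 3+3+2 = 8
SW12 → SW27 → SW7: 3+2 = 5
The minimum is 5 hops' cost via SW12 → SW27 → SW7.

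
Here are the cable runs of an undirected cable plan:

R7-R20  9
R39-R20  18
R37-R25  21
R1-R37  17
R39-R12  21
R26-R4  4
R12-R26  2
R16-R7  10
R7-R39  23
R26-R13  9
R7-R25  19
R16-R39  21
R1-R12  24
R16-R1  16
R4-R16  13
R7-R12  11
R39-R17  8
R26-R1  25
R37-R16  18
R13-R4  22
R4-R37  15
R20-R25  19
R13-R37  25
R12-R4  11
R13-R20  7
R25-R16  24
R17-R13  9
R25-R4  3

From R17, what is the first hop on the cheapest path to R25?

R13

Candidate routes:
R17–R13–R4–R25: 9+22+3 = 34
R17–R13–R26–R4–R25: 9+9+4+3 = 25
The minimum is 25 via R17–R13–R26–R4–R25.
So from R17 the first move is to R13.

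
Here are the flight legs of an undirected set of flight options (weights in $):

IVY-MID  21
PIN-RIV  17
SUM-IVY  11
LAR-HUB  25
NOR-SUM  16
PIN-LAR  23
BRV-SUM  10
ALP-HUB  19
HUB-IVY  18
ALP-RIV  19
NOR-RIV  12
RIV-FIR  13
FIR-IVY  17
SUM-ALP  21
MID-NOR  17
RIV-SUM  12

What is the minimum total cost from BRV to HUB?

$39

Enumerating some paths:
BRV–SUM–ALP–HUB: 10+21+19 = 50
BRV–SUM–RIV–ALP–HUB: 10+12+19+19 = 60
BRV–SUM–IVY–HUB: 10+11+18 = 39
The minimum is $39 via BRV–SUM–IVY–HUB.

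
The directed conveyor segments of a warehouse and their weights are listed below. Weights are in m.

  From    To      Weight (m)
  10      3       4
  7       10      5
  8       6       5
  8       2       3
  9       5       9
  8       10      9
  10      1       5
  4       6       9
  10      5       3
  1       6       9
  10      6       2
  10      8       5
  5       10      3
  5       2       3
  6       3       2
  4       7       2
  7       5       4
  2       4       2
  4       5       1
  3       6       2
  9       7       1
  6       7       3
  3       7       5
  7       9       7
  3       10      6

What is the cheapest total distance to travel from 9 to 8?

Candidate routes:
9 - 7 - 5 - 10 - 8: 1+4+3+5 = 13
9 - 5 - 10 - 8: 9+3+5 = 17
9 - 7 - 10 - 8: 1+5+5 = 11
The minimum is 11 m via 9 - 7 - 10 - 8.

11 m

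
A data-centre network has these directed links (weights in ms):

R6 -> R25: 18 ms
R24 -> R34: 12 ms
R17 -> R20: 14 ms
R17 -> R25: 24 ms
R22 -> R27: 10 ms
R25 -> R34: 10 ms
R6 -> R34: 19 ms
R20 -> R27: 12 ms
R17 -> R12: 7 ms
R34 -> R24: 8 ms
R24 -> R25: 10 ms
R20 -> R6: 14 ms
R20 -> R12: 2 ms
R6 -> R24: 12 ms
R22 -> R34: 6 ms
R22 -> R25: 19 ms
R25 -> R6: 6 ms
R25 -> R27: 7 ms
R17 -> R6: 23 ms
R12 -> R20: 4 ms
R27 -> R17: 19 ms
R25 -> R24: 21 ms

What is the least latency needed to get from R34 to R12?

Candidate routes:
R34 - R24 - R25 - R27 - R17 - R12: 8+10+7+19+7 = 51
R34 - R24 - R25 - R27 - R17 - R20 - R12: 8+10+7+19+14+2 = 60
The minimum is 51 ms via R34 - R24 - R25 - R27 - R17 - R12.

51 ms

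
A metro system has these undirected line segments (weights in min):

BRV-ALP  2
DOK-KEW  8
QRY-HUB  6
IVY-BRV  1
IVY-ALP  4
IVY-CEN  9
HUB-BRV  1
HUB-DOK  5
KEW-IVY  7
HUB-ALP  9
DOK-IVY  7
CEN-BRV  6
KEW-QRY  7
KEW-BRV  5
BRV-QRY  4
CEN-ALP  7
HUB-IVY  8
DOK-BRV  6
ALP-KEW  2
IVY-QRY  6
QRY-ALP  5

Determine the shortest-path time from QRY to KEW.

Enumerating some paths:
QRY → BRV → ALP → KEW: 4+2+2 = 8
QRY → HUB → BRV → ALP → KEW: 6+1+2+2 = 11
QRY → KEW: 7 = 7
QRY → BRV → KEW: 4+5 = 9
Cheapest is QRY → KEW at 7 min.

7 min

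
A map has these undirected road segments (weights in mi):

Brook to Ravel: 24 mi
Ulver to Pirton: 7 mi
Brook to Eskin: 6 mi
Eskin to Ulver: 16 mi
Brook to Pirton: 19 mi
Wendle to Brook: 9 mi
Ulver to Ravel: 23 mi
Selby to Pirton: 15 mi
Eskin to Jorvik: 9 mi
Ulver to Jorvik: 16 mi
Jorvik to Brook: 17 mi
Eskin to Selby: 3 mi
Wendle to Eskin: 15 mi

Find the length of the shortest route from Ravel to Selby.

33 mi

Enumerating some paths:
Ravel–Brook–Eskin–Selby: 24+6+3 = 33
Ravel–Ulver–Eskin–Selby: 23+16+3 = 42
Cheapest is Ravel–Brook–Eskin–Selby at 33 mi.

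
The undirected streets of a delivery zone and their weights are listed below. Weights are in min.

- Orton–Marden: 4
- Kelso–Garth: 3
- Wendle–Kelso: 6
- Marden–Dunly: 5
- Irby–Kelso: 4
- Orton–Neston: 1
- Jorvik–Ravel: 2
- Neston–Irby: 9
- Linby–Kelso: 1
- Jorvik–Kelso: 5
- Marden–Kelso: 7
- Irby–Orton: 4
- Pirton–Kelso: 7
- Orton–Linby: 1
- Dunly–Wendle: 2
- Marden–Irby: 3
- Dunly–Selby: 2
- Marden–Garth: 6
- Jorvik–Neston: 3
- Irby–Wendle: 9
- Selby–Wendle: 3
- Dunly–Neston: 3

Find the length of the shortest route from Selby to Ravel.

10 min

Shortest distances from Selby:
Selby: 0
Dunly: 2  (via Selby)
Wendle: 3  (via Selby)
Neston: 5  (via Dunly)
Orton: 6  (via Neston)
Linby: 7  (via Orton)
Marden: 7  (via Dunly)
Kelso: 8  (via Linby)
Jorvik: 8  (via Neston)
Ravel: 10  (via Jorvik)
Shortest route: Selby → Dunly → Neston → Jorvik → Ravel = 10 min.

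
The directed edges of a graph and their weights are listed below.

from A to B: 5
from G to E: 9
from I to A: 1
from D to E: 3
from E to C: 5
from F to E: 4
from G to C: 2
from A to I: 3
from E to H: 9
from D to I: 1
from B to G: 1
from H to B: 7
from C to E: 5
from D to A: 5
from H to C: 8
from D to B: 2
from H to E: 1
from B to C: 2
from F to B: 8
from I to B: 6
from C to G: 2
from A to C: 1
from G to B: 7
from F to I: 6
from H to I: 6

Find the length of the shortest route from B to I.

22

Candidate routes:
B–G–E–H–I: 1+9+9+6 = 25
B–G–C–E–H–I: 1+2+5+9+6 = 23
B–C–G–E–H–I: 2+2+9+9+6 = 28
B–C–E–H–I: 2+5+9+6 = 22
The minimum is 22 via B–C–E–H–I.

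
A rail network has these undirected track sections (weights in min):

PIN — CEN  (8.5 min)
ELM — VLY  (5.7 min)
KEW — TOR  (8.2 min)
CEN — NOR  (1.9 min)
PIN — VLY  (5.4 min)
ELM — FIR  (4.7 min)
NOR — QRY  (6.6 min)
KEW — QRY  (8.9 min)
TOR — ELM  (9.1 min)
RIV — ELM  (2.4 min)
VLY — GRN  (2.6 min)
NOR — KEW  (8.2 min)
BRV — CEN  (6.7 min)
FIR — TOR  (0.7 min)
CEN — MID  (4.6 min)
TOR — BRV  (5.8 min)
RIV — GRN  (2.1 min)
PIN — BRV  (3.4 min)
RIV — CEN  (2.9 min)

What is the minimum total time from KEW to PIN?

Settle nodes by increasing distance from KEW:
KEW: 0
NOR: 8.2  (via KEW)
TOR: 8.2  (via KEW)
QRY: 8.9  (via KEW)
FIR: 8.9  (via TOR)
CEN: 10.1  (via NOR)
RIV: 13  (via CEN)
ELM: 13.6  (via FIR)
BRV: 14  (via TOR)
MID: 14.7  (via CEN)
GRN: 15.1  (via RIV)
PIN: 17.4  (via BRV)
Shortest route: KEW–TOR–BRV–PIN = 17.4 min.

17.4 min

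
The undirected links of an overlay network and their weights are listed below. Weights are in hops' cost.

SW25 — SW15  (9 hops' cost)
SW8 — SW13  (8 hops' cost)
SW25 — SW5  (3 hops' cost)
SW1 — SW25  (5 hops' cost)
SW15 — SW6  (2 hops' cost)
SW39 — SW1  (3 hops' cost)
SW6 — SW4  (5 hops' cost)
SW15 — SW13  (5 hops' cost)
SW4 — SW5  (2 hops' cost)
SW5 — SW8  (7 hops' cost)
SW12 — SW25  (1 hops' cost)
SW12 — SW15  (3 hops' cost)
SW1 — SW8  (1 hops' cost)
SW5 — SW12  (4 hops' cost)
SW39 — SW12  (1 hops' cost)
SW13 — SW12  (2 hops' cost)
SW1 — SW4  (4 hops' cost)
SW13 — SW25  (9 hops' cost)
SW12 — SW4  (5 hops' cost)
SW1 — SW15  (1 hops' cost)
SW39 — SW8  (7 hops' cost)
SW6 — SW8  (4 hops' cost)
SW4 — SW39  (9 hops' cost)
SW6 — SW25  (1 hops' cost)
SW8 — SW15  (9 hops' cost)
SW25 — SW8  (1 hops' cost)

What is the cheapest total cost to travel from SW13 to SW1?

5 hops' cost

Compare a few routes:
SW13 - SW12 - SW15 - SW1: 2+3+1 = 6
SW13 - SW12 - SW25 - SW8 - SW1: 2+1+1+1 = 5
SW13 - SW15 - SW1: 5+1 = 6
Cheapest is SW13 - SW12 - SW25 - SW8 - SW1 at 5 hops' cost.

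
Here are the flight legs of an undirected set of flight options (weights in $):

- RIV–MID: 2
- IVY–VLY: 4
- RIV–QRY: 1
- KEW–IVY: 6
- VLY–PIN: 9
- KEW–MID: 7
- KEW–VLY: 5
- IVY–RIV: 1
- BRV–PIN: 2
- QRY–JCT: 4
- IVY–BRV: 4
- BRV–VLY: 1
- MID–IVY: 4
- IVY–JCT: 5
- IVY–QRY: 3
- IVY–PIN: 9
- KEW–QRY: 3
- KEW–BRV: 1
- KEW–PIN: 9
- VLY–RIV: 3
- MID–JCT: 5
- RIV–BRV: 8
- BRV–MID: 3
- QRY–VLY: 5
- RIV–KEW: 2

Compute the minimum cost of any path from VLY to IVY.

Running Dijkstra from VLY:
VLY: 0
BRV: 1  (via VLY)
KEW: 2  (via BRV)
PIN: 3  (via BRV)
RIV: 3  (via VLY)
QRY: 4  (via RIV)
IVY: 4  (via VLY)
Shortest route: VLY–IVY = $4.

$4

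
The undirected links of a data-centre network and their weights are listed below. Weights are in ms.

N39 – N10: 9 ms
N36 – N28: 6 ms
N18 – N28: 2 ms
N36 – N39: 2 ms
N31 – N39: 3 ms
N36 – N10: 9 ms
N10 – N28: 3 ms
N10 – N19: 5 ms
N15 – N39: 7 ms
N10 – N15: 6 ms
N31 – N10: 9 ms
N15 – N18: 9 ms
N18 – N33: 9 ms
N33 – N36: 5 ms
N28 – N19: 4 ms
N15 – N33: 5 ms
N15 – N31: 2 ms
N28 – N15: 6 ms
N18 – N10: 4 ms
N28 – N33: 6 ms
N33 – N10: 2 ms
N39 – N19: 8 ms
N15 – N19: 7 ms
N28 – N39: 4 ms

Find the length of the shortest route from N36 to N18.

8 ms

Enumerating some paths:
N36–N33–N10–N18: 5+2+4 = 11
N36–N28–N18: 6+2 = 8
N36–N33–N10–N28–N18: 5+2+3+2 = 12
The minimum is 8 ms via N36–N28–N18.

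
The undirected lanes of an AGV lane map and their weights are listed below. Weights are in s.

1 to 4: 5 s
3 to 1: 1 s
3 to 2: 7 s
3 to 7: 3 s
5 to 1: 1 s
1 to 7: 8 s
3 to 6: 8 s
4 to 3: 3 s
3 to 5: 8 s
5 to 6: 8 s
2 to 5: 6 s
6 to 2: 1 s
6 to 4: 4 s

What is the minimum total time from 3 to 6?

7 s

Shortest distances from 3:
3: 0
1: 1  (via 3)
5: 2  (via 1)
4: 3  (via 3)
7: 3  (via 3)
2: 7  (via 3)
6: 7  (via 4)
Shortest route: 3–4–6 = 7 s.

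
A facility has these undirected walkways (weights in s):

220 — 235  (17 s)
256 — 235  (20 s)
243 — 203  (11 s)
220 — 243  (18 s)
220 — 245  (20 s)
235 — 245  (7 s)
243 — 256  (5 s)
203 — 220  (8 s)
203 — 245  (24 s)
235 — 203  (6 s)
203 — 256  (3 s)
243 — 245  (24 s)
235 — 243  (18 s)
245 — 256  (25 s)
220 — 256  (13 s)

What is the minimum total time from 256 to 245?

16 s

Settle nodes by increasing distance from 256:
256: 0
203: 3  (via 256)
243: 5  (via 256)
235: 9  (via 203)
220: 11  (via 203)
245: 16  (via 235)
Shortest route: 256–203–235–245 = 16 s.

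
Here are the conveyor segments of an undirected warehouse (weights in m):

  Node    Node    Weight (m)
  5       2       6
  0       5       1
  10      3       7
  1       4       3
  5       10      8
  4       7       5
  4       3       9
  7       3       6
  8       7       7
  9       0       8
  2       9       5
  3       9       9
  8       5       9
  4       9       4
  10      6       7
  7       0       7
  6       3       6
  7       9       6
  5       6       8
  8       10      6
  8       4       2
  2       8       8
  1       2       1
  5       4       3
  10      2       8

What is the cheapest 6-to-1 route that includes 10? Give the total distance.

Shortest 6→10: 6–10 = 7
Shortest 10→1: 10–2–1 = 9
Total via 10: 7 + 9 = 16 m.

16 m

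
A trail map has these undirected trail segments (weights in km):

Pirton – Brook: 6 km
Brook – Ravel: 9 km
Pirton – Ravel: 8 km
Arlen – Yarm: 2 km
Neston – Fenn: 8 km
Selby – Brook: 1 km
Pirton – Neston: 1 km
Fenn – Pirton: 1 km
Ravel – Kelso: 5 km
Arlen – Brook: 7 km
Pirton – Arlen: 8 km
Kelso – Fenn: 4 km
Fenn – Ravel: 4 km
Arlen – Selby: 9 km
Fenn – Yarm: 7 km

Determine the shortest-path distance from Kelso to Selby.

12 km

Candidate routes:
Kelso - Ravel - Brook - Selby: 5+9+1 = 15
Kelso - Fenn - Ravel - Brook - Selby: 4+4+9+1 = 18
Kelso - Ravel - Fenn - Pirton - Brook - Selby: 5+4+1+6+1 = 17
Kelso - Fenn - Pirton - Brook - Selby: 4+1+6+1 = 12
The minimum is 12 km via Kelso - Fenn - Pirton - Brook - Selby.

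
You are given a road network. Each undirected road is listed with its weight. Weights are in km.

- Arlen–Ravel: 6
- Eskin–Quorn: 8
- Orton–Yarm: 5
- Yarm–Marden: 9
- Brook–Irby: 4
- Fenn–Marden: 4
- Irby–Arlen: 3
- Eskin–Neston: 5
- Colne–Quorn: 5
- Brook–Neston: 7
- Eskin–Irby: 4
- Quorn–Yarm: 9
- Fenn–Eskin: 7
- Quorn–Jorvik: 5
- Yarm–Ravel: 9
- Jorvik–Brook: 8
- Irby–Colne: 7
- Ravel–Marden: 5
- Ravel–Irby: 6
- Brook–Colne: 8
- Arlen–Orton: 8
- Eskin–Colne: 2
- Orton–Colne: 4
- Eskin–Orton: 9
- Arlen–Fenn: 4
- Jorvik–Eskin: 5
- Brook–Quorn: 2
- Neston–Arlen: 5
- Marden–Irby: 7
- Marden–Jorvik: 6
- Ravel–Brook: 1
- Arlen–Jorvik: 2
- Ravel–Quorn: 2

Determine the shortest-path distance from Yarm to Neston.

16 km

Enumerating some paths:
Yarm → Quorn → Brook → Neston: 9+2+7 = 18
Yarm → Ravel → Brook → Neston: 9+1+7 = 17
Yarm → Orton → Colne → Eskin → Neston: 5+4+2+5 = 16
Cheapest is Yarm → Orton → Colne → Eskin → Neston at 16 km.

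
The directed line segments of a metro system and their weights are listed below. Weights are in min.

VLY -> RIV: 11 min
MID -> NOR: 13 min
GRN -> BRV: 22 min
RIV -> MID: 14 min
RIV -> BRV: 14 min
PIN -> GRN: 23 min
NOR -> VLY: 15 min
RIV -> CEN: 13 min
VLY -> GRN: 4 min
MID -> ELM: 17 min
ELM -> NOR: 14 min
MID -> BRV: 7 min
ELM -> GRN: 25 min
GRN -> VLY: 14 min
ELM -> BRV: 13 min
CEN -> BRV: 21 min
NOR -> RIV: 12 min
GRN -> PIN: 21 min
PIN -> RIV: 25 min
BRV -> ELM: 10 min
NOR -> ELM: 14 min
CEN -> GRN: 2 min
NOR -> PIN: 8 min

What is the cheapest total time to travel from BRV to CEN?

Running Dijkstra from BRV:
BRV: 0
ELM: 10  (via BRV)
NOR: 24  (via ELM)
PIN: 32  (via NOR)
GRN: 35  (via ELM)
RIV: 36  (via NOR)
VLY: 39  (via NOR)
CEN: 49  (via RIV)
Shortest route: BRV–ELM–NOR–RIV–CEN = 49 min.

49 min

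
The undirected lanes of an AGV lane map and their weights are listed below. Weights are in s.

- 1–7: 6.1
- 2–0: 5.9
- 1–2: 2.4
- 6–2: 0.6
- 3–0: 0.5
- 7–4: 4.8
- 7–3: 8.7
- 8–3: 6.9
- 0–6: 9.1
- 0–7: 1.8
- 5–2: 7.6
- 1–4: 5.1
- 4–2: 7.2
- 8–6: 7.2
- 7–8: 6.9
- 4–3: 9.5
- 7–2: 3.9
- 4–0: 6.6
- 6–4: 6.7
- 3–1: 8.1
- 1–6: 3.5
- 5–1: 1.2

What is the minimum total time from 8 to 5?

Running Dijkstra from 8:
8: 0
3: 6.9  (via 8)
7: 6.9  (via 8)
6: 7.2  (via 8)
0: 7.4  (via 3)
2: 7.8  (via 6)
1: 10.2  (via 2)
5: 11.4  (via 1)
Shortest route: 8–6–2–1–5 = 11.4 s.

11.4 s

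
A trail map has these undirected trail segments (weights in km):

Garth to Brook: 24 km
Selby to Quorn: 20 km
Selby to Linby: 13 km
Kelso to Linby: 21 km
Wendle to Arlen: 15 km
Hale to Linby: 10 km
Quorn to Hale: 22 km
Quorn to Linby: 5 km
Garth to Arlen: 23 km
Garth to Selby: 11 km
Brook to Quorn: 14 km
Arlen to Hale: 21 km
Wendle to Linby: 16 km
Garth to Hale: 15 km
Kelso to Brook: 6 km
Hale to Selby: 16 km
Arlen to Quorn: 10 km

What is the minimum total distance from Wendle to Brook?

35 km

Running Dijkstra from Wendle:
Wendle: 0
Arlen: 15  (via Wendle)
Linby: 16  (via Wendle)
Quorn: 21  (via Linby)
Hale: 26  (via Linby)
Selby: 29  (via Linby)
Brook: 35  (via Quorn)
Shortest route: Wendle–Linby–Quorn–Brook = 35 km.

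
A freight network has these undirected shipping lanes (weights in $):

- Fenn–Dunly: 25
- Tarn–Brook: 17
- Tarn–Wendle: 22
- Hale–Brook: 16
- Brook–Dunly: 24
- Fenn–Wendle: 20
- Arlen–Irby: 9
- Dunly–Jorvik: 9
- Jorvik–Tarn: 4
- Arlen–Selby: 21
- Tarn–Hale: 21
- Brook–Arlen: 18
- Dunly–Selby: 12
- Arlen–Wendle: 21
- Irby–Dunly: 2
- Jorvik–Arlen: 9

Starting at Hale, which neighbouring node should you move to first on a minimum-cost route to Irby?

Tarn

Compare a few routes:
Hale → Tarn → Jorvik → Dunly → Irby: 21+4+9+2 = 36
Hale → Tarn → Jorvik → Arlen → Irby: 21+4+9+9 = 43
Hale → Brook → Arlen → Irby: 16+18+9 = 43
Hale → Brook → Dunly → Irby: 16+24+2 = 42
Cheapest is Hale → Tarn → Jorvik → Dunly → Irby at $36.
So from Hale the first move is to Tarn.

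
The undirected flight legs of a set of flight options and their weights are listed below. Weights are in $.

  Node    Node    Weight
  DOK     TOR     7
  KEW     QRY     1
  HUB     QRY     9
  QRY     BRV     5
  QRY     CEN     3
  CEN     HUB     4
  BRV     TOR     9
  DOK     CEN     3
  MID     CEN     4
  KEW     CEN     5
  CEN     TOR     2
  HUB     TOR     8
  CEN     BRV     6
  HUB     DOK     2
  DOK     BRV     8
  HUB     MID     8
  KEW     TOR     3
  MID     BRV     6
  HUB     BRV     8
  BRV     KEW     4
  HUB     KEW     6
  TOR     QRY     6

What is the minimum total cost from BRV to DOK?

Shortest distances from BRV:
BRV: 0
KEW: 4  (via BRV)
QRY: 5  (via BRV)
CEN: 6  (via BRV)
MID: 6  (via BRV)
TOR: 7  (via KEW)
DOK: 8  (via BRV)
Shortest route: BRV–DOK = $8.

$8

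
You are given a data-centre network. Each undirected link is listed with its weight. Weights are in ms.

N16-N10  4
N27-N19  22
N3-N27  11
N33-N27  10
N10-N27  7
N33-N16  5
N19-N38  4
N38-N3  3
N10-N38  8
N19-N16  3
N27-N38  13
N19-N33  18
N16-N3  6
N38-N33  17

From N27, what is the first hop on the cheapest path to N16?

N10

Candidate routes:
N27–N3–N16: 11+6 = 17
N27–N10–N16: 7+4 = 11
N27–N33–N16: 10+5 = 15
N27–N38–N19–N16: 13+4+3 = 20
The minimum is 11 ms via N27–N10–N16.
So from N27 the first move is to N10.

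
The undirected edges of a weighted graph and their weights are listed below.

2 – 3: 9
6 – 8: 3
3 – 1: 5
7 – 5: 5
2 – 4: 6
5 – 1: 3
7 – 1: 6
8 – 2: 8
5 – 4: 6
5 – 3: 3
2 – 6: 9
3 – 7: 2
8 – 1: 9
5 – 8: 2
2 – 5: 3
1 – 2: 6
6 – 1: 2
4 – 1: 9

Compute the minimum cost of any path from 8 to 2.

Settle nodes by increasing distance from 8:
8: 0
5: 2  (via 8)
6: 3  (via 8)
1: 5  (via 5)
2: 5  (via 5)
Shortest route: 8–5–2 = 5.

5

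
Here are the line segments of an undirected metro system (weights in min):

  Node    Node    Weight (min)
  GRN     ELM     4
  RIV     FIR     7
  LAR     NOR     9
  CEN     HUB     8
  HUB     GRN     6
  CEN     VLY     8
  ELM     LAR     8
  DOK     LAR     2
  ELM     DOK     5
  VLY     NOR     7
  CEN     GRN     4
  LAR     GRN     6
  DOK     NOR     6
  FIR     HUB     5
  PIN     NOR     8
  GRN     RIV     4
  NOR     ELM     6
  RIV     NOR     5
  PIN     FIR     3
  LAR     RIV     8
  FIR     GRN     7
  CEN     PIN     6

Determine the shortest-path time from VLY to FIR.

Settle nodes by increasing distance from VLY:
VLY: 0
NOR: 7  (via VLY)
CEN: 8  (via VLY)
GRN: 12  (via CEN)
RIV: 12  (via NOR)
ELM: 13  (via NOR)
DOK: 13  (via NOR)
PIN: 14  (via CEN)
LAR: 15  (via DOK)
HUB: 16  (via CEN)
FIR: 17  (via PIN)
Shortest route: VLY → CEN → PIN → FIR = 17 min.

17 min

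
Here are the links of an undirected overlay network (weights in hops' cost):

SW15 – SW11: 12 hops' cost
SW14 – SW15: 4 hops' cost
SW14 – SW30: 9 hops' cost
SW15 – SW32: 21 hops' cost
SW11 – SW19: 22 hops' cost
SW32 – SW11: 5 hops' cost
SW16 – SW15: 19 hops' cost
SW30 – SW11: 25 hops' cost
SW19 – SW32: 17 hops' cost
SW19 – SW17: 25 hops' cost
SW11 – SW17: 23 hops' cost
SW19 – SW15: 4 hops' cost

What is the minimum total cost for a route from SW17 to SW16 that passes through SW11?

Best SW17 to SW11: SW17 → SW11 costing 23
Shortest SW11→SW16: SW11 → SW15 → SW16 = 31
Total via SW11: 23 + 31 = 54 hops' cost.

54 hops' cost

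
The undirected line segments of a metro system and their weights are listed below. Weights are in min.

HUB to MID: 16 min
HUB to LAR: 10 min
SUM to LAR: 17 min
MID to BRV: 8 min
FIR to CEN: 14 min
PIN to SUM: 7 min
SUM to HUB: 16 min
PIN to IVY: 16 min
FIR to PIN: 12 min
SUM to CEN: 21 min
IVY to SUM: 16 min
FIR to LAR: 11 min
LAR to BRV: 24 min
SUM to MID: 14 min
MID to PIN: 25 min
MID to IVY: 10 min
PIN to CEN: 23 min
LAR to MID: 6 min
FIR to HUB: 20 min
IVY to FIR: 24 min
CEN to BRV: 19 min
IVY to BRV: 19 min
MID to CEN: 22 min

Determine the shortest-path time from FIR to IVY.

Shortest distances from FIR:
FIR: 0
LAR: 11  (via FIR)
PIN: 12  (via FIR)
CEN: 14  (via FIR)
MID: 17  (via LAR)
SUM: 19  (via PIN)
HUB: 20  (via FIR)
IVY: 24  (via FIR)
Shortest route: FIR–IVY = 24 min.

24 min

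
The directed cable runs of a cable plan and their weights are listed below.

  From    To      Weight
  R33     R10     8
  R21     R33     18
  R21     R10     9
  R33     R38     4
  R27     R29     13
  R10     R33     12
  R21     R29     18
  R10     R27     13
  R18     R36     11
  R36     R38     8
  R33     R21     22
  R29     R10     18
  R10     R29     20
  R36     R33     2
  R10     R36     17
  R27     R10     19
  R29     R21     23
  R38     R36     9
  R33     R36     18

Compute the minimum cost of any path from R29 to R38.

34

Settle nodes by increasing distance from R29:
R29: 0
R10: 18  (via R29)
R21: 23  (via R29)
R33: 30  (via R10)
R27: 31  (via R10)
R38: 34  (via R33)
Shortest route: R29–R10–R33–R38 = 34.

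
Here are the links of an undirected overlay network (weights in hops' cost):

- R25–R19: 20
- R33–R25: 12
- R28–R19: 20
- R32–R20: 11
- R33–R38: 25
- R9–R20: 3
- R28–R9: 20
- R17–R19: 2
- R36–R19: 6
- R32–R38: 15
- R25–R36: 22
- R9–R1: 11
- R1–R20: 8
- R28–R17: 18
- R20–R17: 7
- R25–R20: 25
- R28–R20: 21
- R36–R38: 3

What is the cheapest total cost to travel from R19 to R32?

20 hops' cost

Running Dijkstra from R19:
R19: 0
R17: 2  (via R19)
R36: 6  (via R19)
R20: 9  (via R17)
R38: 9  (via R36)
R9: 12  (via R20)
R1: 17  (via R20)
R32: 20  (via R20)
Shortest route: R19 → R17 → R20 → R32 = 20 hops' cost.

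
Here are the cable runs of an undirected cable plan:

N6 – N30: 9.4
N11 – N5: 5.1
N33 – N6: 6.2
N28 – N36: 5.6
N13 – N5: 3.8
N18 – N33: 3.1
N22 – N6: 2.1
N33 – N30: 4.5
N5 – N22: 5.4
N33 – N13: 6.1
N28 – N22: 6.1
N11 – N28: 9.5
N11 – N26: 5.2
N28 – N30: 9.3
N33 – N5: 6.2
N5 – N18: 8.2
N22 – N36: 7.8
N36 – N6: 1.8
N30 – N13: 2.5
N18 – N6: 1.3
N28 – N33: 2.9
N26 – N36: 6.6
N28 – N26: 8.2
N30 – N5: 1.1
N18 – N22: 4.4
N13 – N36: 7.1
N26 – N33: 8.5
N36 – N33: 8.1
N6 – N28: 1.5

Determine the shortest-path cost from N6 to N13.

8.9

Enumerating some paths:
N6–N28–N33–N13: 1.5+2.9+6.1 = 10.5
N6–N36–N13: 1.8+7.1 = 8.9
The minimum is 8.9 via N6–N36–N13.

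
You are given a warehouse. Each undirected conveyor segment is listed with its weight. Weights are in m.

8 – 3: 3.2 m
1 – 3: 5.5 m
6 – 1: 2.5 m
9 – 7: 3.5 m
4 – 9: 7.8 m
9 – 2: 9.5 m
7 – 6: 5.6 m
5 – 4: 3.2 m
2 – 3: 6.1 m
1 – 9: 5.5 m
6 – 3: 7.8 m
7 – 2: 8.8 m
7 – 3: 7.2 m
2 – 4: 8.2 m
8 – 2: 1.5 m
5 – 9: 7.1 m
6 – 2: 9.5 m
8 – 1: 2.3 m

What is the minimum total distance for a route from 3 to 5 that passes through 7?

17.8 m

Shortest 3→7: 3–7 = 7.2
Best 7 to 5: 7–9–5 costing 10.6
Total via 7: 7.2 + 10.6 = 17.8 m.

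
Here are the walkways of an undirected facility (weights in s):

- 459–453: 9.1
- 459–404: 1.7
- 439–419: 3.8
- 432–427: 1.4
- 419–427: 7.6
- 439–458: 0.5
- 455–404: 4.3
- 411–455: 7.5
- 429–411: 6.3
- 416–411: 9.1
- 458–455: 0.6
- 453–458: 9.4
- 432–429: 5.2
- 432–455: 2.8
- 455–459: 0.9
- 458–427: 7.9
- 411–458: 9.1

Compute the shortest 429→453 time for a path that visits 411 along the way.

Shortest 429→411: 429 → 411 = 6.3
Shortest 411→453: 411 → 455 → 458 → 453 = 17.5
Total via 411: 6.3 + 17.5 = 23.8 s.

23.8 s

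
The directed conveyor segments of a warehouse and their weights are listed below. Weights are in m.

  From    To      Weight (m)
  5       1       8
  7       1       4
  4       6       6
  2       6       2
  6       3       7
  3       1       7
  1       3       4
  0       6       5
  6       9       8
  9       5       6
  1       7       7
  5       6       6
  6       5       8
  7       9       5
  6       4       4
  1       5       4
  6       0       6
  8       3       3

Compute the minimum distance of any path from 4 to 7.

Running Dijkstra from 4:
4: 0
6: 6  (via 4)
0: 12  (via 6)
3: 13  (via 6)
5: 14  (via 6)
9: 14  (via 6)
1: 20  (via 3)
7: 27  (via 1)
Shortest route: 4 → 6 → 3 → 1 → 7 = 27 m.

27 m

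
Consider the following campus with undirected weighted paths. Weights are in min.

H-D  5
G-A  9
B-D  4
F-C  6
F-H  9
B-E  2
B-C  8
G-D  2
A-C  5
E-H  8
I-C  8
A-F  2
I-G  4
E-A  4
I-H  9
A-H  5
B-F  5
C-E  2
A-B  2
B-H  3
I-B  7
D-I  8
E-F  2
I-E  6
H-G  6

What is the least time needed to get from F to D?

Running Dijkstra from F:
F: 0
A: 2  (via F)
E: 2  (via F)
B: 4  (via A)
C: 4  (via E)
H: 7  (via A)
D: 8  (via B)
Shortest route: F–A–B–D = 8 min.

8 min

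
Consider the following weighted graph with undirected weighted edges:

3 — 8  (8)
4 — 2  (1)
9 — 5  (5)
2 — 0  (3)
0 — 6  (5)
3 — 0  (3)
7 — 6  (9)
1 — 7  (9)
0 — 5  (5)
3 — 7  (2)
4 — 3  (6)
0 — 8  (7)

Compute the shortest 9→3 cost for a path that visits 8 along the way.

25

Shortest 9→8: 9 → 5 → 0 → 8 = 17
Best 8 to 3: 8 → 3 costing 8
Total via 8: 17 + 8 = 25.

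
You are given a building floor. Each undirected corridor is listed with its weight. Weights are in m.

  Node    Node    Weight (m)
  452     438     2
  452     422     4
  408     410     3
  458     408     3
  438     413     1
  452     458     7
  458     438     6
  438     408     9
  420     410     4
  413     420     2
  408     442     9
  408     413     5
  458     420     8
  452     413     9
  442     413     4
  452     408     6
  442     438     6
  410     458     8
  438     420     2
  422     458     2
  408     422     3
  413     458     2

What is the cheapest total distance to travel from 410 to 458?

6 m

Candidate routes:
410 → 420 → 413 → 458: 4+2+2 = 8
410 → 408 → 458: 3+3 = 6
Cheapest is 410 → 408 → 458 at 6 m.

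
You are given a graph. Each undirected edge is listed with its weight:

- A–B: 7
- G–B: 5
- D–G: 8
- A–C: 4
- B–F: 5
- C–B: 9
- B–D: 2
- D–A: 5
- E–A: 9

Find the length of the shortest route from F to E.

21

Enumerating some paths:
F–B–C–A–E: 5+9+4+9 = 27
F–B–A–E: 5+7+9 = 21
Cheapest is F–B–A–E at 21.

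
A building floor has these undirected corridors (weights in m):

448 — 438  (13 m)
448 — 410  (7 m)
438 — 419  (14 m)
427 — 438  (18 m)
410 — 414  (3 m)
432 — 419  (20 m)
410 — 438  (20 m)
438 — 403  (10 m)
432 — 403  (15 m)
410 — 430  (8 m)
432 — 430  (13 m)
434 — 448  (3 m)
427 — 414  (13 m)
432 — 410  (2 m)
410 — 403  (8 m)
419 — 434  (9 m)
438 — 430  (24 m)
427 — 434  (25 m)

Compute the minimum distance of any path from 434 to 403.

18 m

Shortest distances from 434:
434: 0
448: 3  (via 434)
419: 9  (via 434)
410: 10  (via 448)
432: 12  (via 410)
414: 13  (via 410)
438: 16  (via 448)
430: 18  (via 410)
403: 18  (via 410)
Shortest route: 434 → 448 → 410 → 403 = 18 m.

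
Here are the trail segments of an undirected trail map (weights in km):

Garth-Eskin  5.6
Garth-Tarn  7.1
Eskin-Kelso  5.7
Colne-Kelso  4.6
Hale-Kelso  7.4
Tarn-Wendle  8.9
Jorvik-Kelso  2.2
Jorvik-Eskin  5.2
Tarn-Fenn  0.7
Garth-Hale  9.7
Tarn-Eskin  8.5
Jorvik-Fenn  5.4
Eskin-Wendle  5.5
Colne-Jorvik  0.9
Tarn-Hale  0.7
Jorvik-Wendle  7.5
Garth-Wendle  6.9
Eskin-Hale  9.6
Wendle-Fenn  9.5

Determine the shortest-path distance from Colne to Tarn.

7 km

Compare a few routes:
Colne - Jorvik - Kelso - Hale - Tarn: 0.9+2.2+7.4+0.7 = 11.2
Colne - Jorvik - Fenn - Tarn: 0.9+5.4+0.7 = 7
The minimum is 7 km via Colne - Jorvik - Fenn - Tarn.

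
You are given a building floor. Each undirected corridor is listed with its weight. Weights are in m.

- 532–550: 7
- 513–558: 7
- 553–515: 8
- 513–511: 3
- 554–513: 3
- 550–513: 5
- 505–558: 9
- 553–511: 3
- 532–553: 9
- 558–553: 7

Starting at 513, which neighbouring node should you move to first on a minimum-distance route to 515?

Compare a few routes:
513–511–553–515: 3+3+8 = 14
513–558–553–515: 7+7+8 = 22
Cheapest is 513–511–553–515 at 14 m.
So from 513 the first move is to 511.

511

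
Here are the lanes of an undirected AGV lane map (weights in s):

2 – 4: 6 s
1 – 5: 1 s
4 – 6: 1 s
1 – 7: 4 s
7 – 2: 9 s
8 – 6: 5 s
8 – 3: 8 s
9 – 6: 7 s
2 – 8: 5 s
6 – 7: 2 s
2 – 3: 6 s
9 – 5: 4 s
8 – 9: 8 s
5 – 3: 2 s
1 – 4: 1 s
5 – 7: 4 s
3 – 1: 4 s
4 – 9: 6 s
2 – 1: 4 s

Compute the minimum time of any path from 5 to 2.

5 s

Shortest distances from 5:
5: 0
1: 1  (via 5)
3: 2  (via 5)
4: 2  (via 1)
6: 3  (via 4)
7: 4  (via 5)
9: 4  (via 5)
2: 5  (via 1)
Shortest route: 5 → 1 → 2 = 5 s.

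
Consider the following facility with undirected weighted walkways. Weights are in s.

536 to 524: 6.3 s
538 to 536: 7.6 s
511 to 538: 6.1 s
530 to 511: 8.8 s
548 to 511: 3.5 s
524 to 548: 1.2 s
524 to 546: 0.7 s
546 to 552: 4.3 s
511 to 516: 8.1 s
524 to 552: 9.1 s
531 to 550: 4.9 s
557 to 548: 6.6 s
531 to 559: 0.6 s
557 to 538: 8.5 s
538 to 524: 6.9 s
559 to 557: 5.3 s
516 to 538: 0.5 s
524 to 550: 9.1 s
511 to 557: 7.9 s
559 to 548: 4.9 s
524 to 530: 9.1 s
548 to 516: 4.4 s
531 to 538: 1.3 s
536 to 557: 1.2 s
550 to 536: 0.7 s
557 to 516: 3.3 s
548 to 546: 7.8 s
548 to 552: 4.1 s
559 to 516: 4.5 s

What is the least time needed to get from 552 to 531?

Compare a few routes:
552–548–559–531: 4.1+4.9+0.6 = 9.6
552–546–524–548–516–538–531: 4.3+0.7+1.2+4.4+0.5+1.3 = 12.4
552–546–524–548–559–531: 4.3+0.7+1.2+4.9+0.6 = 11.7
552–548–516–538–531: 4.1+4.4+0.5+1.3 = 10.3
Cheapest is 552–548–559–531 at 9.6 s.

9.6 s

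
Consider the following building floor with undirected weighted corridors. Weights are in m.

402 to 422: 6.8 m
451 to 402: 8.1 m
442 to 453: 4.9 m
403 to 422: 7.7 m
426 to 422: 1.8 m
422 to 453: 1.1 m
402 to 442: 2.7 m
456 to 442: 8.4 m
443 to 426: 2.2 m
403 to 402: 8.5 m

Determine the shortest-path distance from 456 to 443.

Running Dijkstra from 456:
456: 0
442: 8.4  (via 456)
402: 11.1  (via 442)
453: 13.3  (via 442)
422: 14.4  (via 453)
426: 16.2  (via 422)
443: 18.4  (via 426)
Shortest route: 456 → 442 → 453 → 422 → 426 → 443 = 18.4 m.

18.4 m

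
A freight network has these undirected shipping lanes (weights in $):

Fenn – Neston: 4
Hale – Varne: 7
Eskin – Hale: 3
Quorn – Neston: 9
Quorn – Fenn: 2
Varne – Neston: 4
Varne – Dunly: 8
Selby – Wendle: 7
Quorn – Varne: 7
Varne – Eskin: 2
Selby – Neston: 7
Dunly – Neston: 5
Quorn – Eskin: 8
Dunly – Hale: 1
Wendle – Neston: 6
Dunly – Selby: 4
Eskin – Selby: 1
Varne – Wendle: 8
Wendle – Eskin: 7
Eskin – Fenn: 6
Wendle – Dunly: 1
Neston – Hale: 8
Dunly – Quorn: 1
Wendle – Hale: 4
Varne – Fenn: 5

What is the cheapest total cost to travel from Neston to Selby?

$7

Enumerating some paths:
Neston - Selby: 7 = 7
Neston - Dunly - Selby: 5+4 = 9
Cheapest is Neston - Selby at $7.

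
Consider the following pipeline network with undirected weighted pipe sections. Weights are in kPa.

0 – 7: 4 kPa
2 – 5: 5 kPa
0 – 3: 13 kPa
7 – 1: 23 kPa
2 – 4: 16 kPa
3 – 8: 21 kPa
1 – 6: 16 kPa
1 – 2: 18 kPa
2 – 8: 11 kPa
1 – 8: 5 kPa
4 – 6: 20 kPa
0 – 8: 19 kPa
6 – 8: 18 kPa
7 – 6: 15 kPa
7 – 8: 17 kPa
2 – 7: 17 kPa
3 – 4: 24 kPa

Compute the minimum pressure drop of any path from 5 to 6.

Candidate routes:
5 - 2 - 8 - 6: 5+11+18 = 34
5 - 2 - 8 - 1 - 6: 5+11+5+16 = 37
Cheapest is 5 - 2 - 8 - 6 at 34 kPa.

34 kPa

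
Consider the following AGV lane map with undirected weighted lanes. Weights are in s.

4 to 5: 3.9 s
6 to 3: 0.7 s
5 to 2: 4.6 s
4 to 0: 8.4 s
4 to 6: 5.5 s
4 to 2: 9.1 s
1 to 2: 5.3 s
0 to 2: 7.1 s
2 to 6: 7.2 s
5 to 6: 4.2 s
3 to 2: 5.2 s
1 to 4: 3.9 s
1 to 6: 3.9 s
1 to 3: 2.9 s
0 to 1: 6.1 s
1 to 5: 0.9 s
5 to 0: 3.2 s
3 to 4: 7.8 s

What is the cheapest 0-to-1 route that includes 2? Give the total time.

12.4 s

Best 0 to 2: 0 → 2 costing 7.1
Best 2 to 1: 2 → 1 costing 5.3
Total via 2: 7.1 + 5.3 = 12.4 s.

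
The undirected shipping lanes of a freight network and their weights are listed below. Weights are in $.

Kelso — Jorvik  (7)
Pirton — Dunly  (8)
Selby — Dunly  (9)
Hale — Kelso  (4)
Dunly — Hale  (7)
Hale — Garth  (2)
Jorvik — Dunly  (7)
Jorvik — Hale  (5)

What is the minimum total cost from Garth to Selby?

$18

Enumerating some paths:
Garth → Hale → Jorvik → Dunly → Selby: 2+5+7+9 = 23
Garth → Hale → Dunly → Selby: 2+7+9 = 18
The minimum is $18 via Garth → Hale → Dunly → Selby.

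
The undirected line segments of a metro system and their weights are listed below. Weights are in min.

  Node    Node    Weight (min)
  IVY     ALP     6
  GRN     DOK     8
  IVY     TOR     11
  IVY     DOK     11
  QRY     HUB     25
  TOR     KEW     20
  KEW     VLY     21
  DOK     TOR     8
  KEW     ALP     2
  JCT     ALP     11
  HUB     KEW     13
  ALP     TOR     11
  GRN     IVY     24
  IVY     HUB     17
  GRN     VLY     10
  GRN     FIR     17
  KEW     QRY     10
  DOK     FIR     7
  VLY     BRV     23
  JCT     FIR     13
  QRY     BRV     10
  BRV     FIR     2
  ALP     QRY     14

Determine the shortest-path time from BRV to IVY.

20 min

Candidate routes:
BRV → QRY → KEW → ALP → IVY: 10+10+2+6 = 28
BRV → FIR → DOK → IVY: 2+7+11 = 20
The minimum is 20 min via BRV → FIR → DOK → IVY.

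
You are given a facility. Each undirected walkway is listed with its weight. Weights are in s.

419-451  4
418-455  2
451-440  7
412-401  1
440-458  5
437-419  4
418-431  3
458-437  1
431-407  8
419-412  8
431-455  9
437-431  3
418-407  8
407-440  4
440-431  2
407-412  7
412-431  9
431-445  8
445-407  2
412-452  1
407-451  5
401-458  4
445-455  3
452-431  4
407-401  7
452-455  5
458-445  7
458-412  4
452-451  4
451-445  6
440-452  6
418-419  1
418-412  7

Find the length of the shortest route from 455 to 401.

Compare a few routes:
455 → 418 → 412 → 401: 2+7+1 = 10
455 → 452 → 412 → 401: 5+1+1 = 7
The minimum is 7 s via 455 → 452 → 412 → 401.

7 s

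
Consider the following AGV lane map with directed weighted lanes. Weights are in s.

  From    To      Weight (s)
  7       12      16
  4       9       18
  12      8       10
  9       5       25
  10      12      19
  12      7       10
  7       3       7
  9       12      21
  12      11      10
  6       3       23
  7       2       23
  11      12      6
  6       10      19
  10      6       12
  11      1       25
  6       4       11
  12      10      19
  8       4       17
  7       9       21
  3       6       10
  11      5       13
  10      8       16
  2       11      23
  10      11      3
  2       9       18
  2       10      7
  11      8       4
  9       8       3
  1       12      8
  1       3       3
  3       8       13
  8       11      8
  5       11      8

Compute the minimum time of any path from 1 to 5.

31 s

Shortest distances from 1:
1: 0
3: 3  (via 1)
12: 8  (via 1)
6: 13  (via 3)
8: 16  (via 3)
7: 18  (via 12)
11: 18  (via 12)
4: 24  (via 6)
10: 27  (via 12)
5: 31  (via 11)
Shortest route: 1–12–11–5 = 31 s.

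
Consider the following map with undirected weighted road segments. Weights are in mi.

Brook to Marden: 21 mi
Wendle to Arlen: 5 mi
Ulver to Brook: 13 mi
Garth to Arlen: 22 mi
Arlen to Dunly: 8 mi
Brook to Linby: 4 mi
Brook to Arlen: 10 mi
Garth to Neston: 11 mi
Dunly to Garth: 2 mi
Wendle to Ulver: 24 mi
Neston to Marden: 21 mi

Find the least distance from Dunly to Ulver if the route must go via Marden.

68 mi

Shortest Dunly→Marden: Dunly–Garth–Neston–Marden = 34
Shortest Marden→Ulver: Marden–Brook–Ulver = 34
Total via Marden: 34 + 34 = 68 mi.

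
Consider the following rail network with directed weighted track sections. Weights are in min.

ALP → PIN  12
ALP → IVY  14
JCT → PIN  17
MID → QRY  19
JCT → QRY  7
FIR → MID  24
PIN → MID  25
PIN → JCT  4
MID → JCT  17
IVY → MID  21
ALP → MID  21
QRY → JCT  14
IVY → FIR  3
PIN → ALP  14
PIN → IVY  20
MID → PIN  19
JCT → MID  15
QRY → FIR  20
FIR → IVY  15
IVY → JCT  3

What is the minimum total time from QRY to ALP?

45 min

Shortest distances from QRY:
QRY: 0
JCT: 14  (via QRY)
FIR: 20  (via QRY)
MID: 29  (via JCT)
PIN: 31  (via JCT)
IVY: 35  (via FIR)
ALP: 45  (via PIN)
Shortest route: QRY–JCT–PIN–ALP = 45 min.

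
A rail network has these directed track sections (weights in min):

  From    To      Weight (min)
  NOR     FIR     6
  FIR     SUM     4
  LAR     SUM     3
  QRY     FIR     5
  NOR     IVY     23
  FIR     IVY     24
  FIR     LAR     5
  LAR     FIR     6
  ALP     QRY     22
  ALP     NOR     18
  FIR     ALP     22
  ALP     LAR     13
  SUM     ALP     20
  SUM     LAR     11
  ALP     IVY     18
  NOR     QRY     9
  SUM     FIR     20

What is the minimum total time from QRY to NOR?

Settle nodes by increasing distance from QRY:
QRY: 0
FIR: 5  (via QRY)
SUM: 9  (via FIR)
LAR: 10  (via FIR)
ALP: 27  (via FIR)
IVY: 29  (via FIR)
NOR: 45  (via ALP)
Shortest route: QRY–FIR–ALP–NOR = 45 min.

45 min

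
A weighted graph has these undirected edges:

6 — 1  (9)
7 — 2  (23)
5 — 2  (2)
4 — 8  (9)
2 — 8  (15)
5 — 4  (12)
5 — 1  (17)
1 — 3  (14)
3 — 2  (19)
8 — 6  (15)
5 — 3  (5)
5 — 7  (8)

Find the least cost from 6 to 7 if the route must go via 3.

Best 6 to 3: 6–1–3 costing 23
Best 3 to 7: 3–5–7 costing 13
Total via 3: 23 + 13 = 36.

36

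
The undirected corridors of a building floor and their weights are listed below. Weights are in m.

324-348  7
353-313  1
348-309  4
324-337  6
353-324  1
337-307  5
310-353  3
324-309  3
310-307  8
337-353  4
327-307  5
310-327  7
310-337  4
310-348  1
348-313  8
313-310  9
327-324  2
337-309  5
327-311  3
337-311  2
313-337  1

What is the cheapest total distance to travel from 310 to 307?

8 m

Compare a few routes:
310 - 337 - 307: 4+5 = 9
310 - 307: 8 = 8
Cheapest is 310 - 307 at 8 m.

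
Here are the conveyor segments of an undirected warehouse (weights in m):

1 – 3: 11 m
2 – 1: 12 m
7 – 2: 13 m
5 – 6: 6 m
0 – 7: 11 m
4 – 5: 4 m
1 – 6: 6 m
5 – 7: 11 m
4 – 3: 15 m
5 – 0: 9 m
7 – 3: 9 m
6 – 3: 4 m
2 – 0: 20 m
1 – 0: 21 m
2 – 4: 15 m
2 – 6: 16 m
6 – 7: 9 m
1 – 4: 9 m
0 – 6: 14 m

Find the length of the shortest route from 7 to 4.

15 m

Shortest distances from 7:
7: 0
3: 9  (via 7)
6: 9  (via 7)
0: 11  (via 7)
5: 11  (via 7)
2: 13  (via 7)
1: 15  (via 6)
4: 15  (via 5)
Shortest route: 7 → 5 → 4 = 15 m.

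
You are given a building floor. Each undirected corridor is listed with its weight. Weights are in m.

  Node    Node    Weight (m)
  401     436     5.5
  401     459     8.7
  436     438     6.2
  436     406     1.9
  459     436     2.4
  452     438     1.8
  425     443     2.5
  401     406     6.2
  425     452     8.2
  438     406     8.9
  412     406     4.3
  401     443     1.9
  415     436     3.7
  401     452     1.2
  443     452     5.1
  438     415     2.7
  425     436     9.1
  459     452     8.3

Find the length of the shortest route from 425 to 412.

14.9 m

Running Dijkstra from 425:
425: 0
443: 2.5  (via 425)
401: 4.4  (via 443)
452: 5.6  (via 401)
438: 7.4  (via 452)
436: 9.1  (via 425)
415: 10.1  (via 438)
406: 10.6  (via 401)
459: 11.5  (via 436)
412: 14.9  (via 406)
Shortest route: 425–443–401–406–412 = 14.9 m.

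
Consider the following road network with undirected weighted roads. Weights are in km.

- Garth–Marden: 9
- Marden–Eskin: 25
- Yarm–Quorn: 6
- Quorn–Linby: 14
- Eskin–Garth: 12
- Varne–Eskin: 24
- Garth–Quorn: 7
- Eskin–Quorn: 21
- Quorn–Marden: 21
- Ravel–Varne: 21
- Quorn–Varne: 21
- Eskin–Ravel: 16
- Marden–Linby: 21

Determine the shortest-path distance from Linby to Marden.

Shortest distances from Linby:
Linby: 0
Quorn: 14  (via Linby)
Yarm: 20  (via Quorn)
Marden: 21  (via Linby)
Shortest route: Linby → Marden = 21 km.

21 km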